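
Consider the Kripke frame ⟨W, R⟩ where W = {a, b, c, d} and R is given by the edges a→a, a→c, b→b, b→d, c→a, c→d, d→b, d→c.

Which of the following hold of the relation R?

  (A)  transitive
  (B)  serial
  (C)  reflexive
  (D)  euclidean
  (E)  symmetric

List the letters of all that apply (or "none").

(A) not transitive: a R c and c R d but not a R d.
(B) serial: every world has an R-successor.
(C) not reflexive: not c R c.
(D) not euclidean: c R a and c R d but not a R d.
(E) symmetric: every R-edge is matched by its reverse.

B, E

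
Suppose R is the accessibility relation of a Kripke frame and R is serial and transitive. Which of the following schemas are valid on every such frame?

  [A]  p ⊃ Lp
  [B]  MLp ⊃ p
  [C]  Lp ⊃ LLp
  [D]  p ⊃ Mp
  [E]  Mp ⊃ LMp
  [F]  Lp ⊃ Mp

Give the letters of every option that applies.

(A) p ⊃ Lp (equivalent to ◇p→p) corresponds to R being a subset of the identity. Such an R need not be a subset of the identity, so not valid.
(B) MLp ⊃ p (the dual of axiom B) characterises the symmetric frames. Such an R need not be symmetric — not valid.
(C) Lp ⊃ LLp (axiom 4) characterises the transitive frames. Every such R is transitive — valid.
(D) p ⊃ Mp is the dual of axiom T, which corresponds to reflexivity. Such an R need not be reflexive — not valid.
(E) Mp ⊃ LMp (axiom 5) characterises the euclidean frames. Such an R need not be euclidean — not valid.
(F) Lp ⊃ Mp is axiom D, which corresponds to seriality. Every such R is serial — valid.

C, F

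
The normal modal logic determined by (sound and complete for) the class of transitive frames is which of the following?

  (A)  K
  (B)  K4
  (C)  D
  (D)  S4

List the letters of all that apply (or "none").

(A) K is determined by the class of arbitrary frames.
(B) K4 is determined by exactly this class.
(C) D is determined by the class of serial frames.
(D) S4 is determined by the class of reflexive and transitive frames.

B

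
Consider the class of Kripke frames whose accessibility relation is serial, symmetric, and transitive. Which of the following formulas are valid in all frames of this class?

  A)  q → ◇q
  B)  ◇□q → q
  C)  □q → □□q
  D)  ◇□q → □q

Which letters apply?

A, B, C, D

A serial symmetric transitive relation is reflexive (take any v with uRv; symmetry gives vRu and transitivity gives uRu), hence an equivalence relation.
(A) q → ◇q (the dual of axiom T) characterises the reflexive frames. Every such R is reflexive — valid.
(B) ◇□q → q is the dual of axiom B, which corresponds to symmetry. Every such R is symmetric — valid.
(C) axiom 4: valid iff R is transitive. Every such R is transitive — valid.
(D) ◇□q → □q is the dual of axiom 5, which corresponds to the euclidean property. Every such R is euclidean — valid.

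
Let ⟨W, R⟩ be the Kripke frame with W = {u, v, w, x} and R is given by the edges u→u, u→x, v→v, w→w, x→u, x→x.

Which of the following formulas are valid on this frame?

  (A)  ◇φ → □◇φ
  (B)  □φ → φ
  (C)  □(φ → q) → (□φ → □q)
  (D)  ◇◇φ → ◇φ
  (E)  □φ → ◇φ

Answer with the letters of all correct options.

A, B, C, D, E

R is reflexive: each world relates to itself.
R is transitive: R is closed under composition.
R is euclidean: any two R-successors of the same world are R-related.
R is serial: every world has an R-successor.
(A) axiom 5: valid iff R is euclidean. R is euclidean — valid.
(B) □φ → φ is axiom T, which corresponds to reflexivity. R is reflexive — valid.
(C) this is just K, valid on every normal frame.
(D) ◇◇φ → ◇φ is the dual of axiom 4, which corresponds to transitivity. R is transitive — valid.
(E) axiom D: valid iff R is serial. R is serial — valid.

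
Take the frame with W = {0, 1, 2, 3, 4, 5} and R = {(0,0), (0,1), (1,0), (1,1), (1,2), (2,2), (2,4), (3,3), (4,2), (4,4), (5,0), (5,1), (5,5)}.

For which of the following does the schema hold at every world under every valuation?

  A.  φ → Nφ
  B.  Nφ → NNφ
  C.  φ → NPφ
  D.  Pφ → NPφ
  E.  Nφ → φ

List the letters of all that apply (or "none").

R is reflexive: each world relates to itself.
R is not symmetric: 1 R 2 but not 2 R 1.
R is not transitive: 0 R 1 and 1 R 2 but not 0 R 2.
R is not euclidean: 1 R 0 and 1 R 2 but not 0 R 2.
R is not a subset of the identity: 0 R 1 with 0 ≠ 1.
(A) φ → Nφ is valid only on frames where every R-edge is a self-loop. Here R ⊄ identity — not valid.
(B) Nφ → NNφ is axiom 4; it is valid on a frame exactly when R is transitive. R is not transitive, so not valid.
(C) φ → NPφ is axiom B, which corresponds to symmetry. R is not symmetric — not valid.
(D) axiom 5: valid iff R is euclidean. R is not euclidean — not valid.
(E) Nφ → φ (axiom T) characterises the reflexive frames. R is reflexive — valid.

E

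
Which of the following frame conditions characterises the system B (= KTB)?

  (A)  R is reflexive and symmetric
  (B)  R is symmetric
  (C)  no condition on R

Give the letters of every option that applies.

(A) B (= KTB) is sound and complete for exactly this class.
(B) this class determines KB, not B (= KTB).
(C) this class determines K, not B (= KTB).

A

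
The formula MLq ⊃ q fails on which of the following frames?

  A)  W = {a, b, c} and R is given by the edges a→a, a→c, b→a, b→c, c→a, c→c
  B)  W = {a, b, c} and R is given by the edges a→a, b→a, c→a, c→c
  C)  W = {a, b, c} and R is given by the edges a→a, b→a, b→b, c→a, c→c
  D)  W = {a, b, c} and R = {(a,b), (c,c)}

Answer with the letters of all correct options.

The schema MLq ⊃ q is the dual of axiom B; it is valid on a frame iff R is symmetric.
(A) R is not symmetric (b R a but not a R b), so the schema fails here.
(B) R is not symmetric (b R a but not a R b), so the schema fails here.
(C) R is not symmetric (b R a but not a R b), so the schema fails here.
(D) R is not symmetric (a R b but not b R a), so the schema fails here.

A, B, C, D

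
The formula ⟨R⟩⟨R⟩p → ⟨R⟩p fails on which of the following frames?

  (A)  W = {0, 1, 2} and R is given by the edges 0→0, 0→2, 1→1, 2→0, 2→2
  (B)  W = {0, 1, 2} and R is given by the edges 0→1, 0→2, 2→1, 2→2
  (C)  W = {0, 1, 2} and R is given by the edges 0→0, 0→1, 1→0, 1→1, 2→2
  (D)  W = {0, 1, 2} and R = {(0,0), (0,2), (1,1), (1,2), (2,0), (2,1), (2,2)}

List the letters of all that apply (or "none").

D

The schema ⟨R⟩⟨R⟩p → ⟨R⟩p is the dual of axiom 4; it is valid on a frame iff R is transitive.
(A) R is transitive (R is closed under composition), so the schema is valid here.
(B) R is transitive (R is closed under composition), so the schema is valid here.
(C) R is transitive (R is closed under composition), so the schema is valid here.
(D) R is not transitive (0 R 2 and 2 R 1 but not 0 R 1), so the schema fails here.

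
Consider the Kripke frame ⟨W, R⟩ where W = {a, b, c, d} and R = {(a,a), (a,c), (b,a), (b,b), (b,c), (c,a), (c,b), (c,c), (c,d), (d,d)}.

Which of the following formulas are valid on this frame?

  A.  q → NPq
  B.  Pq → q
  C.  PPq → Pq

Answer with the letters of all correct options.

none

R is not symmetric: b R a but not a R b.
R is not transitive: a R c and c R b but not a R b.
R is not a subset of the identity: a R c with a ≠ c.
(A) q → NPq is axiom B; it is valid on a frame exactly when R is symmetric. R is not symmetric, so not valid.
(B) Pq → q is the converse of T; it holds exactly when R ⊆ identity. Here R ⊄ identity — not valid.
(C) PPq → Pq (the dual of axiom 4) characterises the transitive frames. R is not transitive — not valid.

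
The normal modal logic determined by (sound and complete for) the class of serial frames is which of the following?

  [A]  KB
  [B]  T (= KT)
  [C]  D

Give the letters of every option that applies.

(A) KB is determined by the class of symmetric frames.
(B) T (= KT) is determined by the class of reflexive frames.
(C) D is determined by exactly this class.

C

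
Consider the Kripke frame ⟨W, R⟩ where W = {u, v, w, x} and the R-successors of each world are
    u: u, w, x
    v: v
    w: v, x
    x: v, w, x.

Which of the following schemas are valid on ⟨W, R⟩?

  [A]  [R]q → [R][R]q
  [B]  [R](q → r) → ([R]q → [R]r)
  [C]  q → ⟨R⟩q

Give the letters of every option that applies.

R is not reflexive: not w R w.
R is not transitive: u R w and w R v but not u R v.
(A) [R]q → [R][R]q is axiom 4; it is valid on a frame exactly when R is transitive. R is not transitive, so not valid.
(B) [R](q → r) → ([R]q → [R]r) is axiom K, valid on every Kripke frame — valid.
(C) q → ⟨R⟩q is the dual of axiom T; it is valid on a frame exactly when R is reflexive. R is not reflexive, so not valid.

B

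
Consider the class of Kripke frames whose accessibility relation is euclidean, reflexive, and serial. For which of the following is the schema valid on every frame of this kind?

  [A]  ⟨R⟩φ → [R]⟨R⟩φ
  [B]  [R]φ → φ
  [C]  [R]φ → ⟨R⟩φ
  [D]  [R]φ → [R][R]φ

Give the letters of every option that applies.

A relation that is euclidean, reflexive, and serial is also symmetric and transitive.
(A) ⟨R⟩φ → [R]⟨R⟩φ (axiom 5) characterises the euclidean frames. Every such R is euclidean — valid.
(B) [R]φ → φ (axiom T) characterises the reflexive frames. Every such R is reflexive — valid.
(C) [R]φ → ⟨R⟩φ (axiom D) characterises the serial frames. Every such R is serial — valid.
(D) [R]φ → [R][R]φ is axiom 4; it is valid on a frame exactly when R is transitive. Every such R is transitive, so valid.

A, B, C, D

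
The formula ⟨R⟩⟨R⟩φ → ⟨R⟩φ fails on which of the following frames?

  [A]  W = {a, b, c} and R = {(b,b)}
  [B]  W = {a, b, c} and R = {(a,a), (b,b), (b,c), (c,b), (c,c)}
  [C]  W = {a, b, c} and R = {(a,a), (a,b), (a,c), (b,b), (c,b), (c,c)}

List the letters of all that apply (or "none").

none

The schema ⟨R⟩⟨R⟩φ → ⟨R⟩φ is the dual of axiom 4; it is valid on a frame iff R is transitive.
(A) R is transitive (R is closed under composition), so the schema is valid here.
(B) R is transitive (R is closed under composition), so the schema is valid here.
(C) R is transitive (R is closed under composition), so the schema is valid here.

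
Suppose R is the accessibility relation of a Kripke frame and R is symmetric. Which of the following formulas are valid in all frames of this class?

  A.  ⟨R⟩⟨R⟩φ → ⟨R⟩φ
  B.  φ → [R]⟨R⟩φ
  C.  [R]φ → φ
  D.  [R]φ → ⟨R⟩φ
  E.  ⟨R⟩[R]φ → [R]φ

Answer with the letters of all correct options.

(A) ⟨R⟩⟨R⟩φ → ⟨R⟩φ (the dual of axiom 4) characterises the transitive frames. Such an R need not be transitive — not valid.
(B) φ → [R]⟨R⟩φ is axiom B; it is valid on a frame exactly when R is symmetric. Every such R is symmetric, so valid.
(C) [R]φ → φ is axiom T, which corresponds to reflexivity. Such an R need not be reflexive — not valid.
(D) [R]φ → ⟨R⟩φ is axiom D, which corresponds to seriality. Such an R need not be serial — not valid.
(E) ⟨R⟩[R]φ → [R]φ is the dual of axiom 5; it is valid on a frame exactly when R is euclidean. Such an R need not be euclidean, so not valid.

B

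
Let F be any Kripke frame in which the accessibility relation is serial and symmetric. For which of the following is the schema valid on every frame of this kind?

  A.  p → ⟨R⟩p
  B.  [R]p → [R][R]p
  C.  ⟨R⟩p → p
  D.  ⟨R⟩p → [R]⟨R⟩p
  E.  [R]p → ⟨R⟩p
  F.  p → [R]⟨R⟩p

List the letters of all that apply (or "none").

(A) p → ⟨R⟩p is the dual of axiom T; it is valid on a frame exactly when R is reflexive. Such an R need not be reflexive, so not valid.
(B) axiom 4: valid iff R is transitive. Such an R need not be transitive — not valid.
(C) ⟨R⟩p → p (the converse of T) corresponds to R being a subset of the identity. Such an R need not be a subset of the identity, so not valid.
(D) ⟨R⟩p → [R]⟨R⟩p (axiom 5) characterises the euclidean frames. Such an R need not be euclidean — not valid.
(E) [R]p → ⟨R⟩p is axiom D, which corresponds to seriality. Every such R is serial — valid.
(F) axiom B: valid iff R is symmetric. Every such R is symmetric — valid.

E, F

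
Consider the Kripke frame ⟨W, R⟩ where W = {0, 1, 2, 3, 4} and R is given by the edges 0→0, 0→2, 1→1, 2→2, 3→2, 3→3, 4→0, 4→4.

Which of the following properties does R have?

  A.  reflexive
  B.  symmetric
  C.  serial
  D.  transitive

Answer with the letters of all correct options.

(A) reflexive: each world relates to itself.
(B) not symmetric: 0 R 2 but not 2 R 0.
(C) serial: every world has an R-successor.
(D) not transitive: 4 R 0 and 0 R 2 but not 4 R 2.

A, C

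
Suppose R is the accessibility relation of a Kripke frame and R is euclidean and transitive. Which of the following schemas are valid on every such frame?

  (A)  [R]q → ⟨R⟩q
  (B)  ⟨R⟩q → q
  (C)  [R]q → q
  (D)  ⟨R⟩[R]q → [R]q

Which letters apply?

(A) [R]q → ⟨R⟩q (axiom D) characterises the serial frames. Such an R need not be serial — not valid.
(B) ⟨R⟩q → q (the converse of T) corresponds to R being a subset of the identity. Such an R need not be a subset of the identity, so not valid.
(C) [R]q → q (axiom T) characterises the reflexive frames. Such an R need not be reflexive — not valid.
(D) ⟨R⟩[R]q → [R]q is the dual of axiom 5, which corresponds to the euclidean property. Every such R is euclidean — valid.

D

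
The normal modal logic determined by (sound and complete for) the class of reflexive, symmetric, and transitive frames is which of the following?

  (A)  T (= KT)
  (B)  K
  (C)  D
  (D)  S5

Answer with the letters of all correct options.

(A) T (= KT) is determined by the class of reflexive frames.
(B) K is determined by the class of arbitrary frames.
(C) D is determined by the class of serial frames.
(D) S5 is determined by exactly this class.

D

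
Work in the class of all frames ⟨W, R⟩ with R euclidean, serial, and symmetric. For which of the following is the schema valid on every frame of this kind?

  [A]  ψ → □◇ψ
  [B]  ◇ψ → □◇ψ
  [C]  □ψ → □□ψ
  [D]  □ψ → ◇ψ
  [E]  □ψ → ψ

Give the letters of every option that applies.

Serial, symmetric and euclidean together give transitive (from symmetry + euclidean) and then reflexive; the relation is an equivalence.
(A) axiom B: valid iff R is symmetric. Every such R is symmetric — valid.
(B) ◇ψ → □◇ψ (axiom 5) characterises the euclidean frames. Every such R is euclidean — valid.
(C) □ψ → □□ψ (axiom 4) characterises the transitive frames. Every such R is transitive — valid.
(D) □ψ → ◇ψ is axiom D; it is valid on a frame exactly when R is serial. Every such R is serial, so valid.
(E) □ψ → ψ is axiom T; it is valid on a frame exactly when R is reflexive. Every such R is reflexive, so valid.

A, B, C, D, E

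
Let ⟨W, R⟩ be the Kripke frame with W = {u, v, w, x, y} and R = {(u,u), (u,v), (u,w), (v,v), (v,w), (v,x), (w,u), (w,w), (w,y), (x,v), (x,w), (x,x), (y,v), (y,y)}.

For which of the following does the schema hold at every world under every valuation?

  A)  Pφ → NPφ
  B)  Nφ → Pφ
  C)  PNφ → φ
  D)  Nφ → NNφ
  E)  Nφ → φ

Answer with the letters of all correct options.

R is reflexive: each world relates to itself.
R is not symmetric: u R v but not v R u.
R is not transitive: u R v and v R x but not u R x.
R is not euclidean: u R v and u R u but not v R u.
R is serial: every world has an R-successor.
(A) Pφ → NPφ is axiom 5, which corresponds to the euclidean property. R is not euclidean — not valid.
(B) axiom D: valid iff R is serial. R is serial — valid.
(C) the dual of axiom B: valid iff R is symmetric. R is not symmetric — not valid.
(D) axiom 4: valid iff R is transitive. R is not transitive — not valid.
(E) Nφ → φ is axiom T, which corresponds to reflexivity. R is reflexive — valid.

B, E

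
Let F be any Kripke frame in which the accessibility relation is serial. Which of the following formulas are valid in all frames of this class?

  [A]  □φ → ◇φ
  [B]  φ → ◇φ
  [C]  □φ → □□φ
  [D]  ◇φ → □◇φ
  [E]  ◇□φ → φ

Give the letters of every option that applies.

(A) axiom D: valid iff R is serial. Every such R is serial — valid.
(B) φ → ◇φ (the dual of axiom T) characterises the reflexive frames. Such an R need not be reflexive — not valid.
(C) □φ → □□φ (axiom 4) characterises the transitive frames. Such an R need not be transitive — not valid.
(D) ◇φ → □◇φ is axiom 5; it is valid on a frame exactly when R is euclidean. Such an R need not be euclidean, so not valid.
(E) ◇□φ → φ (the dual of axiom B) characterises the symmetric frames. Such an R need not be symmetric — not valid.

A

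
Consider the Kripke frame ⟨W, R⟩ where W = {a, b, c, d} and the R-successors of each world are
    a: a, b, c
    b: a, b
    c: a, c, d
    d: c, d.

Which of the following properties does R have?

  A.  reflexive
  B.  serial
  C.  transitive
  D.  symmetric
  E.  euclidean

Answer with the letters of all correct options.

A, B, D

(A) reflexive: each world relates to itself.
(B) serial: every world has an R-successor.
(C) not transitive: a R c and c R d but not a R d.
(D) symmetric: every R-edge is matched by its reverse.
(E) not euclidean: a R b and a R c but not b R c.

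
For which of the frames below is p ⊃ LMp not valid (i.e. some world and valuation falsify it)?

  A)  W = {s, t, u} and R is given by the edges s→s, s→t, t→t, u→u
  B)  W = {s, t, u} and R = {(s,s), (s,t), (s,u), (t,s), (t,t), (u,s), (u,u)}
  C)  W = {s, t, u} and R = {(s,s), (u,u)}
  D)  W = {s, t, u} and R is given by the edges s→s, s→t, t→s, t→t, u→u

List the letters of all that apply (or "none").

A

The schema p ⊃ LMp is axiom B; it is valid on a frame iff R is symmetric.
(A) R is not symmetric (s R t but not t R s), so the schema fails here.
(B) R is symmetric (every R-edge is matched by its reverse), so the schema is valid here.
(C) R is symmetric (every R-edge is matched by its reverse), so the schema is valid here.
(D) R is symmetric (every R-edge is matched by its reverse), so the schema is valid here.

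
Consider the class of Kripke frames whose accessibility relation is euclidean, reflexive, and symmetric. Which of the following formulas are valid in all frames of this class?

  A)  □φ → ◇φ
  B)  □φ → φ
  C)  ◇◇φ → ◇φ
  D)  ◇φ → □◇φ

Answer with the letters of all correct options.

A relation that is euclidean, reflexive, and symmetric is also serial and transitive.
(A) □φ → ◇φ is axiom D; it is valid on a frame exactly when R is serial. Every such R is serial, so valid.
(B) □φ → φ is axiom T, which corresponds to reflexivity. Every such R is reflexive — valid.
(C) ◇◇φ → ◇φ is the dual of axiom 4, which corresponds to transitivity. Every such R is transitive — valid.
(D) ◇φ → □◇φ (axiom 5) characterises the euclidean frames. Every such R is euclidean — valid.

A, B, C, D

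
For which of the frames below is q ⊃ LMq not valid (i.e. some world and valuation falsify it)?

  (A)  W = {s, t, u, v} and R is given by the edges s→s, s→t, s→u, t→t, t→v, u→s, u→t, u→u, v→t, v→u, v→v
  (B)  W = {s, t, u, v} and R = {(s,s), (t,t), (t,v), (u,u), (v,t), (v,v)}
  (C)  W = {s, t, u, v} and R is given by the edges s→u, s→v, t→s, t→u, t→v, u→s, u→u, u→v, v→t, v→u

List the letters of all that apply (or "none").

A, C

The schema q ⊃ LMq is axiom B; it is valid on a frame iff R is symmetric.
(A) R is not symmetric (s R t but not t R s), so the schema fails here.
(B) R is symmetric (every R-edge is matched by its reverse), so the schema is valid here.
(C) R is not symmetric (s R v but not v R s), so the schema fails here.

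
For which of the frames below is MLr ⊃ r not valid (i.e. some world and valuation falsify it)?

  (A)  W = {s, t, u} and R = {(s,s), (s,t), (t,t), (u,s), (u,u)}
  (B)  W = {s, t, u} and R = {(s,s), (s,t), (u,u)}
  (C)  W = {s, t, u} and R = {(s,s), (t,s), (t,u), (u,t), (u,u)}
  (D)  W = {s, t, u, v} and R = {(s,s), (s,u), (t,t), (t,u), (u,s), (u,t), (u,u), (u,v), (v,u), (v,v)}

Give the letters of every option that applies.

A, B, C

The schema MLr ⊃ r is the dual of axiom B; it is valid on a frame iff R is symmetric.
(A) R is not symmetric (s R t but not t R s), so the schema fails here.
(B) R is not symmetric (s R t but not t R s), so the schema fails here.
(C) R is not symmetric (t R s but not s R t), so the schema fails here.
(D) R is symmetric (every R-edge is matched by its reverse), so the schema is valid here.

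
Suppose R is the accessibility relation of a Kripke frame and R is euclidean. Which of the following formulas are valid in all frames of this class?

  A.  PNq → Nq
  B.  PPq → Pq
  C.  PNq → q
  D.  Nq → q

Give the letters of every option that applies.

A

(A) PNq → Nq is the dual of axiom 5; it is valid on a frame exactly when R is euclidean. Every such R is euclidean, so valid.
(B) PPq → Pq is the dual of axiom 4, which corresponds to transitivity. Such an R need not be transitive — not valid.
(C) PNq → q (the dual of axiom B) characterises the symmetric frames. Such an R need not be symmetric — not valid.
(D) Nq → q is axiom T; it is valid on a frame exactly when R is reflexive. Such an R need not be reflexive, so not valid.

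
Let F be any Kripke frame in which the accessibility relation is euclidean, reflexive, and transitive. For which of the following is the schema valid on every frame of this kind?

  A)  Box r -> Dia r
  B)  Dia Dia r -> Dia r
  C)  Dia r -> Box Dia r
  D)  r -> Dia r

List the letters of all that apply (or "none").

A relation that is euclidean, reflexive, and transitive is also serial and symmetric.
(A) Box r -> Dia r is axiom D, which corresponds to seriality. Every such R is serial — valid.
(B) the dual of axiom 4: valid iff R is transitive. Every such R is transitive — valid.
(C) Dia r -> Box Dia r (axiom 5) characterises the euclidean frames. Every such R is euclidean — valid.
(D) r -> Dia r is the dual of axiom T; it is valid on a frame exactly when R is reflexive. Every such R is reflexive, so valid.

A, B, C, D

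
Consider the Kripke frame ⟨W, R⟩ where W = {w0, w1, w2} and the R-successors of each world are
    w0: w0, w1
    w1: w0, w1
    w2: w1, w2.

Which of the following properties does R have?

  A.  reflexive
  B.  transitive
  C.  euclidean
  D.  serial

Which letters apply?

(A) reflexive: each world relates to itself.
(B) not transitive: w2 R w1 and w1 R w0 but not w2 R w0.
(C) not euclidean: w2 R w1 and w2 R w2 but not w1 R w2.
(D) serial: every world has an R-successor.

A, D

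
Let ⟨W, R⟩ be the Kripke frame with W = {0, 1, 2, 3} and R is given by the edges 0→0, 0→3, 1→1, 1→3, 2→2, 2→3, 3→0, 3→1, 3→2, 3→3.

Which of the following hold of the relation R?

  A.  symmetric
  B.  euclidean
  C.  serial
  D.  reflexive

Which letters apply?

A, C, D

(A) symmetric: every R-edge is matched by its reverse.
(B) not euclidean: 3 R 0 and 3 R 1 but not 0 R 1.
(C) serial: every world has an R-successor.
(D) reflexive: each world relates to itself.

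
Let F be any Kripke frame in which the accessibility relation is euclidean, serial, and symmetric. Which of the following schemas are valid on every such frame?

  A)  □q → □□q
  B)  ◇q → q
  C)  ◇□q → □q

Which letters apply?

Serial, symmetric and euclidean together give transitive (from symmetry + euclidean) and then reflexive; the relation is an equivalence.
(A) axiom 4: valid iff R is transitive. Every such R is transitive — valid.
(B) ◇q → q (the converse of T) corresponds to R being a subset of the identity. Such an R need not be a subset of the identity, so not valid.
(C) ◇□q → □q is the dual of axiom 5, which corresponds to the euclidean property. Every such R is euclidean — valid.

A, C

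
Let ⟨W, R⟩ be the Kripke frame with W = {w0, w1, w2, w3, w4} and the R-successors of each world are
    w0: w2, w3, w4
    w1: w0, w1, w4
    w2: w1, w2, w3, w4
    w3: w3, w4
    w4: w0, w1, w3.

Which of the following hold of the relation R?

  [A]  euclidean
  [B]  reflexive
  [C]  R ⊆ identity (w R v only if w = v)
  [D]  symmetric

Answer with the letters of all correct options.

none

(A) not euclidean: w0 R w3 and w0 R w2 but not w3 R w2.
(B) not reflexive: not w0 R w0.
(C) not ⊆ identity: w0 R w2 with w0 ≠ w2.
(D) not symmetric: w0 R w2 but not w2 R w0.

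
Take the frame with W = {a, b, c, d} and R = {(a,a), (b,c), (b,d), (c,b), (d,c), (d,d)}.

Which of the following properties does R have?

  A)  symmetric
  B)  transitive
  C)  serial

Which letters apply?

(A) not symmetric: b R d but not d R b.
(B) not transitive: b R c and c R b but not b R b.
(C) serial: every world has an R-successor.

C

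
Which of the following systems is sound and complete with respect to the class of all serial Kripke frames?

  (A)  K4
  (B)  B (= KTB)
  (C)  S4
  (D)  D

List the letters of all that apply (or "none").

D

(A) K4 is determined by the class of transitive frames.
(B) B (= KTB) is determined by the class of reflexive and symmetric frames.
(C) S4 is determined by the class of reflexive and transitive frames.
(D) D is determined by exactly this class.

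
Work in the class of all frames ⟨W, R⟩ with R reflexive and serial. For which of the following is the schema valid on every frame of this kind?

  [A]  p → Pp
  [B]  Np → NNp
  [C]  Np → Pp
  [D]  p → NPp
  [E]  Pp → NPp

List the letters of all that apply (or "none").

(A) p → Pp (the dual of axiom T) characterises the reflexive frames. Every such R is reflexive — valid.
(B) Np → NNp is axiom 4, which corresponds to transitivity. Such an R need not be transitive — not valid.
(C) axiom D: valid iff R is serial. Every such R is serial — valid.
(D) p → NPp is axiom B; it is valid on a frame exactly when R is symmetric. Such an R need not be symmetric, so not valid.
(E) axiom 5: valid iff R is euclidean. Such an R need not be euclidean — not valid.

A, C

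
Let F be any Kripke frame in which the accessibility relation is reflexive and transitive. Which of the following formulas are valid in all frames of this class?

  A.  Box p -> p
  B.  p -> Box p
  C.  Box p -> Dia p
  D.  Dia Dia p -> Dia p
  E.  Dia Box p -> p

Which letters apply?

A, C, D

Reflexive relations are serial.
(A) Box p -> p is axiom T; it is valid on a frame exactly when R is reflexive. Every such R is reflexive, so valid.
(B) p -> Box p (equivalent to ◇p→p) corresponds to R being a subset of the identity. Such an R need not be a subset of the identity, so not valid.
(C) axiom D: valid iff R is serial. Every such R is serial — valid.
(D) Dia Dia p -> Dia p is the dual of axiom 4, which corresponds to transitivity. Every such R is transitive — valid.
(E) Dia Box p -> p is the dual of axiom B, which corresponds to symmetry. Such an R need not be symmetric — not valid.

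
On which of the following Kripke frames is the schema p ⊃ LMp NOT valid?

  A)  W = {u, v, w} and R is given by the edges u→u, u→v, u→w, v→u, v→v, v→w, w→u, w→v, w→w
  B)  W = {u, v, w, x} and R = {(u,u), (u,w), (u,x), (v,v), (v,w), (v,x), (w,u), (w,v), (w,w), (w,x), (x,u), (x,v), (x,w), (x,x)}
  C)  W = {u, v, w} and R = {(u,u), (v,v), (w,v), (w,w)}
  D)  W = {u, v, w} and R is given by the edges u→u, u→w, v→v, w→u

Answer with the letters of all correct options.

The schema p ⊃ LMp is axiom B; it is valid on a frame iff R is symmetric.
(A) R is symmetric (every R-edge is matched by its reverse), so the schema is valid here.
(B) R is symmetric (every R-edge is matched by its reverse), so the schema is valid here.
(C) R is not symmetric (w R v but not v R w), so the schema fails here.
(D) R is symmetric (every R-edge is matched by its reverse), so the schema is valid here.

C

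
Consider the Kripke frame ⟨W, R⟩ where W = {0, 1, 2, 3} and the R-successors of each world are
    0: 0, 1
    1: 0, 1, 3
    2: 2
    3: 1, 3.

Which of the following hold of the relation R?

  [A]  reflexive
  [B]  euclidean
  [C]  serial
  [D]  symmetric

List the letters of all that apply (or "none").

A, C, D

(A) reflexive: each world relates to itself.
(B) not euclidean: 1 R 0 and 1 R 3 but not 0 R 3.
(C) serial: every world has an R-successor.
(D) symmetric: every R-edge is matched by its reverse.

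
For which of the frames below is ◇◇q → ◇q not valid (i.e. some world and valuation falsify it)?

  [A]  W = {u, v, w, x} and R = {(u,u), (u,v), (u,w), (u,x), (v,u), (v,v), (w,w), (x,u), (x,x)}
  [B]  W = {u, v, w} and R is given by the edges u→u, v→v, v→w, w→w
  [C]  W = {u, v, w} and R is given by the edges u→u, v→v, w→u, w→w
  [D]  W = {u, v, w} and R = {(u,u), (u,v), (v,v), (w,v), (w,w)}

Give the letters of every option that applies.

The schema ◇◇q → ◇q is the dual of axiom 4; it is valid on a frame iff R is transitive.
(A) R is not transitive (v R u and u R w but not v R w), so the schema fails here.
(B) R is transitive (R is closed under composition), so the schema is valid here.
(C) R is transitive (R is closed under composition), so the schema is valid here.
(D) R is transitive (R is closed under composition), so the schema is valid here.

A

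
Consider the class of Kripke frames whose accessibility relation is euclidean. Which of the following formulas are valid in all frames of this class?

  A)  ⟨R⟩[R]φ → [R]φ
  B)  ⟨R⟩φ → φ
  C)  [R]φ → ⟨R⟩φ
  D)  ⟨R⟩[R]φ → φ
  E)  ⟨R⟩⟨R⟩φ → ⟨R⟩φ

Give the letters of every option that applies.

A

(A) ⟨R⟩[R]φ → [R]φ is the dual of axiom 5; it is valid on a frame exactly when R is euclidean. Every such R is euclidean, so valid.
(B) ⟨R⟩φ → φ is the converse of T; it holds exactly when R ⊆ identity. Such an R need not be a subset of the identity — not valid.
(C) [R]φ → ⟨R⟩φ is axiom D, which corresponds to seriality. Such an R need not be serial — not valid.
(D) ⟨R⟩[R]φ → φ (the dual of axiom B) characterises the symmetric frames. Such an R need not be symmetric — not valid.
(E) ⟨R⟩⟨R⟩φ → ⟨R⟩φ is the dual of axiom 4; it is valid on a frame exactly when R is transitive. Such an R need not be transitive, so not valid.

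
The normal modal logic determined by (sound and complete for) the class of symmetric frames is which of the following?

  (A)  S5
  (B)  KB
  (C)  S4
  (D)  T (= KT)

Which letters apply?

B

(A) S5 is determined by the class of reflexive, symmetric, and transitive frames.
(B) KB is determined by exactly this class.
(C) S4 is determined by the class of reflexive and transitive frames.
(D) T (= KT) is determined by the class of reflexive frames.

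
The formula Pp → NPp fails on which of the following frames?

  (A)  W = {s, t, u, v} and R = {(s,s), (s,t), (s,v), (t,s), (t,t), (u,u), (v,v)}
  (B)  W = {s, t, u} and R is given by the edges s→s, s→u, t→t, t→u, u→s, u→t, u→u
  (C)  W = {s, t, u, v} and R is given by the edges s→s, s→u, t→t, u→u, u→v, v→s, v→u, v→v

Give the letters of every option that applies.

The schema Pp → NPp is axiom 5; it is valid on a frame iff R is euclidean.
(A) R is not euclidean (s R t and s R v but not t R v), so the schema fails here.
(B) R is not euclidean (u R s and u R t but not s R t), so the schema fails here.
(C) R is not euclidean (s R u and s R s but not u R s), so the schema fails here.

A, B, C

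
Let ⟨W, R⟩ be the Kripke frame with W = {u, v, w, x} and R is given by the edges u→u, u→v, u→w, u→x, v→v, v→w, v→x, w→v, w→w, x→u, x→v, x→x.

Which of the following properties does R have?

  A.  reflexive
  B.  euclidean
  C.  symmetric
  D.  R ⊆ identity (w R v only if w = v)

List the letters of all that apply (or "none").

A

(A) reflexive: each world relates to itself.
(B) not euclidean: u R v and u R u but not v R u.
(C) not symmetric: u R v but not v R u.
(D) not ⊆ identity: u R v with u ≠ v.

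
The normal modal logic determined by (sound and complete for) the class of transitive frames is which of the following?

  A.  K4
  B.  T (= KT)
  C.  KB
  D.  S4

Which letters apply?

A

(A) K4 is determined by exactly this class.
(B) T (= KT) is determined by the class of reflexive frames.
(C) KB is determined by the class of symmetric frames.
(D) S4 is determined by the class of reflexive and transitive frames.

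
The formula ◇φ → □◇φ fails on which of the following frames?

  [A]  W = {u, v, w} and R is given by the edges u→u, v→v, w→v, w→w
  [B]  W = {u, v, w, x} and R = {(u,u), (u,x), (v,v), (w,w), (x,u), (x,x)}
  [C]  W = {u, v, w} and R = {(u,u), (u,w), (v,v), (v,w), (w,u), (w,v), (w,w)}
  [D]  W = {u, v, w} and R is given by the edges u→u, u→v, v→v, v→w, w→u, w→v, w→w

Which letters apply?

The schema ◇φ → □◇φ is axiom 5; it is valid on a frame iff R is euclidean.
(A) R is not euclidean (w R v and w R w but not v R w), so the schema fails here.
(B) R is euclidean (any two R-successors of the same world are R-related), so the schema is valid here.
(C) R is not euclidean (w R u and w R v but not u R v), so the schema fails here.
(D) R is not euclidean (u R v and u R u but not v R u), so the schema fails here.

A, C, D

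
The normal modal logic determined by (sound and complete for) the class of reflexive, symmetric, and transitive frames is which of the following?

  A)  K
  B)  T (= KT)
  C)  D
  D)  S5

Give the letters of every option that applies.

(A) K is determined by the class of arbitrary frames.
(B) T (= KT) is determined by the class of reflexive frames.
(C) D is determined by the class of serial frames.
(D) S5 is determined by exactly this class.

D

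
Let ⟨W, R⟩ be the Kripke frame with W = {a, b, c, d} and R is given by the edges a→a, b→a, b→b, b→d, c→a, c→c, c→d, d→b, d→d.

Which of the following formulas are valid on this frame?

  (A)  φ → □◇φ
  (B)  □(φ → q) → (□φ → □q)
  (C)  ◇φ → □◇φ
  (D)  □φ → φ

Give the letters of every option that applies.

B, D

R is reflexive: each world relates to itself.
R is not symmetric: b R a but not a R b.
R is not euclidean: b R a and b R b but not a R b.
(A) φ → □◇φ is axiom B, which corresponds to symmetry. R is not symmetric — not valid.
(B) □(φ → q) → (□φ → □q) is the K axiom; it holds on all frames — valid.
(C) ◇φ → □◇φ is axiom 5; it is valid on a frame exactly when R is euclidean. R is not euclidean, so not valid.
(D) axiom T: valid iff R is reflexive. R is reflexive — valid.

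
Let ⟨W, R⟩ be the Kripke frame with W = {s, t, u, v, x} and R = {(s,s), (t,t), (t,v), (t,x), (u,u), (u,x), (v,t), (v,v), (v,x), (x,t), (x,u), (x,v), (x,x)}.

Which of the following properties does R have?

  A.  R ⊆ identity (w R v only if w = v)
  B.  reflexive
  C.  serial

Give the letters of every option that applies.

(A) not ⊆ identity: t R v with t ≠ v.
(B) reflexive: each world relates to itself.
(C) serial: every world has an R-successor.

B, C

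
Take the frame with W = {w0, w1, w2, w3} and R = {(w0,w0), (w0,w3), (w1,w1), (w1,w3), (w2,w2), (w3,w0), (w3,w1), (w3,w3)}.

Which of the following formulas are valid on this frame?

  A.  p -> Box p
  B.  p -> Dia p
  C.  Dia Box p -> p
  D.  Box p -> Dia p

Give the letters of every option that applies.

B, C, D

R is reflexive: each world relates to itself.
R is symmetric: every R-edge is matched by its reverse.
R is serial: every world has an R-successor.
R is not a subset of the identity: w0 R w3 with w0 ≠ w3.
(A) p -> Box p (equivalent to ◇p→p) corresponds to R being a subset of the identity. Here R ⊄ identity, so not valid.
(B) p -> Dia p is the dual of axiom T, which corresponds to reflexivity. R is reflexive — valid.
(C) Dia Box p -> p is the dual of axiom B; it is valid on a frame exactly when R is symmetric. R is symmetric, so valid.
(D) Box p -> Dia p (axiom D) characterises the serial frames. R is serial — valid.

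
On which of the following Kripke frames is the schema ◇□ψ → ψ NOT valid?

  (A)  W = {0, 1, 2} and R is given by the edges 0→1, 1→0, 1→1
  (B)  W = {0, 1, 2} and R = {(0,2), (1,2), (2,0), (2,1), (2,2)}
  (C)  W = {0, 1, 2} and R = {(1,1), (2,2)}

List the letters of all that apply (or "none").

The schema ◇□ψ → ψ is the dual of axiom B; it is valid on a frame iff R is symmetric.
(A) R is symmetric (every R-edge is matched by its reverse), so the schema is valid here.
(B) R is symmetric (every R-edge is matched by its reverse), so the schema is valid here.
(C) R is symmetric (every R-edge is matched by its reverse), so the schema is valid here.

none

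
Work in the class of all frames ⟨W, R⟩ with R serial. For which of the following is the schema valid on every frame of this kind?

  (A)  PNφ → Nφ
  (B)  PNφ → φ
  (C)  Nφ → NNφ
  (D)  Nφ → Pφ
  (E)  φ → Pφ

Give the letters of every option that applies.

D

(A) the dual of axiom 5: valid iff R is euclidean. Such an R need not be euclidean — not valid.
(B) PNφ → φ is the dual of axiom B; it is valid on a frame exactly when R is symmetric. Such an R need not be symmetric, so not valid.
(C) Nφ → NNφ (axiom 4) characterises the transitive frames. Such an R need not be transitive — not valid.
(D) Nφ → Pφ is axiom D, which corresponds to seriality. Every such R is serial — valid.
(E) φ → Pφ (the dual of axiom T) characterises the reflexive frames. Such an R need not be reflexive — not valid.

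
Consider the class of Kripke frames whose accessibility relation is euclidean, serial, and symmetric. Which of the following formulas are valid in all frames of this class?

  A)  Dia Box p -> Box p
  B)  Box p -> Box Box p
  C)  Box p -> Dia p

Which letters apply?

A, B, C

Serial, symmetric and euclidean together give transitive (from symmetry + euclidean) and then reflexive; the relation is an equivalence.
(A) Dia Box p -> Box p is the dual of axiom 5, which corresponds to the euclidean property. Every such R is euclidean — valid.
(B) axiom 4: valid iff R is transitive. Every such R is transitive — valid.
(C) Box p -> Dia p (axiom D) characterises the serial frames. Every such R is serial — valid.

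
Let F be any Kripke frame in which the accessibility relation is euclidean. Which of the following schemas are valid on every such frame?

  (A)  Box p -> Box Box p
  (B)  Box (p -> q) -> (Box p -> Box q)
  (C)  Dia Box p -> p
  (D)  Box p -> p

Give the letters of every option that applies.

(A) Box p -> Box Box p is axiom 4, which corresponds to transitivity. Such an R need not be transitive — not valid.
(B) this is just K, valid on every normal frame.
(C) Dia Box p -> p is the dual of axiom B; it is valid on a frame exactly when R is symmetric. Such an R need not be symmetric, so not valid.
(D) axiom T: valid iff R is reflexive. Such an R need not be reflexive — not valid.

B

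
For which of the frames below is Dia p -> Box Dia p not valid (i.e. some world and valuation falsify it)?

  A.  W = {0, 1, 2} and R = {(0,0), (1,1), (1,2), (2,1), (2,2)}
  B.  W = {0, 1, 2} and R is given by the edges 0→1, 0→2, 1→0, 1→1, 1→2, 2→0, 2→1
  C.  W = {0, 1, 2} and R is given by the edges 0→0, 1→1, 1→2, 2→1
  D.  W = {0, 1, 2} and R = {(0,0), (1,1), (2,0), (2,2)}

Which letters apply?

The schema Dia p -> Box Dia p is axiom 5; it is valid on a frame iff R is euclidean.
(A) R is euclidean (any two R-successors of the same world are R-related), so the schema is valid here.
(B) R is not euclidean (0 R 2 and 0 R 2 but not 2 R 2), so the schema fails here.
(C) R is not euclidean (1 R 2 and 1 R 2 but not 2 R 2), so the schema fails here.
(D) R is not euclidean (2 R 0 and 2 R 2 but not 0 R 2), so the schema fails here.

B, C, D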